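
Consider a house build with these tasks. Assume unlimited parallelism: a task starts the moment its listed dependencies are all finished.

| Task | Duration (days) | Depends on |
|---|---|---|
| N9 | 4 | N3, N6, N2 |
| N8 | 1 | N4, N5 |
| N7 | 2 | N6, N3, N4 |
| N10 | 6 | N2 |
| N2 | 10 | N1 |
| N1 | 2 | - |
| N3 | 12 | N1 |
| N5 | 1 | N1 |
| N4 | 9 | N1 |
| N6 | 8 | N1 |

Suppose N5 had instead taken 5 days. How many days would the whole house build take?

18

As given, the longest chain is N1→N2→N10 = 2+10+6 = 18, so the finish is 18 days.
The longest path through N5 is only 4 days, so N5 has float 14.
That remains the longest chain; total 18 days.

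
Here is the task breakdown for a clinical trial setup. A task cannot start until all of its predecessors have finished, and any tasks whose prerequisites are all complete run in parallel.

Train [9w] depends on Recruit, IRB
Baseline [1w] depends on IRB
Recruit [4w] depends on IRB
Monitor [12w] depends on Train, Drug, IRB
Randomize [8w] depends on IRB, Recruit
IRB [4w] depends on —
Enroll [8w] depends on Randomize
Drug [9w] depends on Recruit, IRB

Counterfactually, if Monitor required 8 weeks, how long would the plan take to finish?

Baseline: IRB→Recruit→Train→Monitor = 4+4+9+12 = 29 → 29 weeks.
Monitor is on the critical path; changing it to 8 makes that path 25 weeks.
That remains the longest chain; total 25 weeks.

25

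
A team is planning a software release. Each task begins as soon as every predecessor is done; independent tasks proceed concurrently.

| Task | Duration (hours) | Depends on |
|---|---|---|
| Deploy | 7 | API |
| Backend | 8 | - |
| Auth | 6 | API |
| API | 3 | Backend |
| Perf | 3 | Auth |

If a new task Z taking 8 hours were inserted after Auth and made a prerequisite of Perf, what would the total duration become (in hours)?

28

Originally the project takes 20 hours.
With Z inserted, Perf now waits for max(Auth, Z).
New critical path: Backend→API→Auth→Z→Perf = 8+3+6+8+3 = 28 ⇒ 28 hours.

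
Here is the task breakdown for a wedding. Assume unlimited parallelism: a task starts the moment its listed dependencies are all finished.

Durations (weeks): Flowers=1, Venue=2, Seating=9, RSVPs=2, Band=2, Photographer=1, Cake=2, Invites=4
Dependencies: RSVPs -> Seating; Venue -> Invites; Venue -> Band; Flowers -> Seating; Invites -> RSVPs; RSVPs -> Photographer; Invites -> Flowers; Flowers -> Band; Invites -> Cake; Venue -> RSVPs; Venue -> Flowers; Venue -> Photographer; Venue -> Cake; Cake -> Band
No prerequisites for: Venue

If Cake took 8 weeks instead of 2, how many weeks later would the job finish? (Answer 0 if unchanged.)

Critical path before the change: Venue→Invites→RSVPs→Seating = 2+4+2+9 = 17 giving 17 weeks.
Cake has 7 weeks of float (longest path through it is 10).
No other chain overtakes it, so the finish is 17 weeks.
Change in finish: 17 − 17 = +0 weeks.

0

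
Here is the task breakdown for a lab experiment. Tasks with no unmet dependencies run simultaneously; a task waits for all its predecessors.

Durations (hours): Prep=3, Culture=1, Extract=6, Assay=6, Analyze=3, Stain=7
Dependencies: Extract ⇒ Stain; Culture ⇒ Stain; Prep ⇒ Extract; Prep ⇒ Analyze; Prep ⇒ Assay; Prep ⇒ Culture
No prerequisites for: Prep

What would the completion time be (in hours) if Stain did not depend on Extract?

With the dependency in place, Prep→Extract→Stain = 3+6+7 = 16 sets the finish at 16 hours.
Without Extract→Stain, Stain's earliest start moves from 9 to 4.
New critical path: Prep→Culture→Stain = 3+1+7 = 11 ⇒ 11 hours.

11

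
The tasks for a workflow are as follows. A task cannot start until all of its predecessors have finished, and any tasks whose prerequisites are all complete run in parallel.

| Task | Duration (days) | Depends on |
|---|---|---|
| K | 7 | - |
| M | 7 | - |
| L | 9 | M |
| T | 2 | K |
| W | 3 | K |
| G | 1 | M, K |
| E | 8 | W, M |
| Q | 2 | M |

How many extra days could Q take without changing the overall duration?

9

The longest chain is K→W→E = 7+3+8 = 18; overall finish 18 days.
Q finishes as early as 9 and must finish by 18.
Float = 18 − 9 = 9.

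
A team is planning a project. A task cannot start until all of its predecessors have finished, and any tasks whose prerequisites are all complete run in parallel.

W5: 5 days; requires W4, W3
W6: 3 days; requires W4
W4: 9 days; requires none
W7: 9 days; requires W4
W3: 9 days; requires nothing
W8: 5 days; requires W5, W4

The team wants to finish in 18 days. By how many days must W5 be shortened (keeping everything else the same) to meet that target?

Current finish: 19 days; target: 18.
W5 is on every critical path, so each day cut from W5 cuts the finish by one (this holds down to a finish of 18).
Need 19 − 18 = 1 day off W5 → W5 becomes 4 days, finish becomes 18.

1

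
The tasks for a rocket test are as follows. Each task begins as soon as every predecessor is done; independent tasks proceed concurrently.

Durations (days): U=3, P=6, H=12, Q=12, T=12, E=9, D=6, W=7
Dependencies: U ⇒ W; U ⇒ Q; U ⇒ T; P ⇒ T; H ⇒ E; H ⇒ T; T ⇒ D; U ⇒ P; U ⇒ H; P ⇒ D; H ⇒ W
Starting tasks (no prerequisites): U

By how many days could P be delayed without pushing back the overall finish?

The longest chain is U→H→T→D = 3+12+12+6 = 33; overall finish 33 days.
P finishes as early as 9 and must finish by 15.
Slack of P = 9 − 3 = 6 days.

6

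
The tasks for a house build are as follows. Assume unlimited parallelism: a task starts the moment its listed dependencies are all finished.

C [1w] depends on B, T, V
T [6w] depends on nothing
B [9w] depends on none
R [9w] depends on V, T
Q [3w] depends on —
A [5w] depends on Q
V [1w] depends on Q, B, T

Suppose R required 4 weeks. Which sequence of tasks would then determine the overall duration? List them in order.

B, V, R

Actual critical path: B→V→R = 9+1+9 = 19 ⇒ 19 weeks.
R lies on that path, so at 4 weeks the path becomes 14 weeks.
That remains the longest chain; total 14 weeks.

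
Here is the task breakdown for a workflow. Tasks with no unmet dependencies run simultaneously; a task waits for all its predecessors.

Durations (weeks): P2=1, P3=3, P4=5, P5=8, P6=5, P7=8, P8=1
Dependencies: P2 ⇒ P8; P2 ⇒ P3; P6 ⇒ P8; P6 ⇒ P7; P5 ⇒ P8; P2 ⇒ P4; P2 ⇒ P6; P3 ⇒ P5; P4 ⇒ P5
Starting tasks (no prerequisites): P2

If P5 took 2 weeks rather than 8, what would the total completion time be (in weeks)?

Critical path before the change: P2→P4→P5→P8 = 1+5+8+1 = 15 giving 15 weeks.
Since P5 is critical, the -6 change carries straight to that chain (now 9 weeks).
Now P2→P6→P7 = 1+5+8 = 14 is longest, so the finish becomes 14 weeks.

14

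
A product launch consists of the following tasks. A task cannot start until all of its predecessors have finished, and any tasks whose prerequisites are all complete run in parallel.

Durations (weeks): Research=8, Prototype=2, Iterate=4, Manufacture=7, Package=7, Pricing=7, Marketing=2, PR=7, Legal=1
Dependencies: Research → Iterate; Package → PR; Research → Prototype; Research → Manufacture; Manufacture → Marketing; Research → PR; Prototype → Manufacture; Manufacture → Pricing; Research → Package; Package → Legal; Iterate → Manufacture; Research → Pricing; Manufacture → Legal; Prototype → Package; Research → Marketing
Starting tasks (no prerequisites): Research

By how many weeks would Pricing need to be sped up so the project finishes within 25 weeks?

1

Current finish: 26 weeks; target: 25.
Pricing is on every critical path, so each week cut from Pricing cuts the finish by one (this holds down to a finish of 24).
Need 26 − 25 = 1 week off Pricing → Pricing becomes 6 weeks, finish becomes 25.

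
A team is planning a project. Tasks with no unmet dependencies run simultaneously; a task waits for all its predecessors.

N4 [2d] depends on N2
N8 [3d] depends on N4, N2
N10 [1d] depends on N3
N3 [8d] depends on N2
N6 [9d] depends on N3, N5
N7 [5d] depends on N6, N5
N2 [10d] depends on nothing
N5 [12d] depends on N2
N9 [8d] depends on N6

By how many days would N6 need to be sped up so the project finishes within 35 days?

Current finish: 39 days; target: 35.
N6 is on every critical path, so each day cut from N6 cuts the finish by one (this holds down to a finish of 31).
Need 39 − 35 = 4 days off N6 → N6 becomes 5 days, finish becomes 35.

4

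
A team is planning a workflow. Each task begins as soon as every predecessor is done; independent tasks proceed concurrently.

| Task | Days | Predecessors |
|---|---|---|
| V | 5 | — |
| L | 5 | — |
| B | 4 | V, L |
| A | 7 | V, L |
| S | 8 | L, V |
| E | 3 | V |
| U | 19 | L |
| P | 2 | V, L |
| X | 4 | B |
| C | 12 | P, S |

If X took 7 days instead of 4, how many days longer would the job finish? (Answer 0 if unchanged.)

Actual critical path: V→S→C = 5+8+12 = 25 ⇒ 25 days.
The longest path through X is only 13 days, so X has float 12.
That remains the longest chain; total 25 days.
Change in finish: 25 − 25 = +0 days.

0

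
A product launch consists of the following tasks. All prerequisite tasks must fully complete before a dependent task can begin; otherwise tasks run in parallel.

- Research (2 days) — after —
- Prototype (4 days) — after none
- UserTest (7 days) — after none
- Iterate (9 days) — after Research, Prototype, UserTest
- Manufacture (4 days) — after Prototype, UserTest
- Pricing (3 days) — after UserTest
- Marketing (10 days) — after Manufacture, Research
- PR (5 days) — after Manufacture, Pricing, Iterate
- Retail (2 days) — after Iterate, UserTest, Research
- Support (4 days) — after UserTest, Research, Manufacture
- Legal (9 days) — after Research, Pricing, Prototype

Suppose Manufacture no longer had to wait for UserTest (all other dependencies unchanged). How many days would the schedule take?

21

With the dependency in place, UserTest→Iterate→PR = 7+9+5 = 21 sets the finish at 21 days.
Without UserTest→Manufacture, Manufacture's earliest start moves from 7 to 4.
New critical path: UserTest→Iterate→PR = 7+9+5 = 21 ⇒ 21 days.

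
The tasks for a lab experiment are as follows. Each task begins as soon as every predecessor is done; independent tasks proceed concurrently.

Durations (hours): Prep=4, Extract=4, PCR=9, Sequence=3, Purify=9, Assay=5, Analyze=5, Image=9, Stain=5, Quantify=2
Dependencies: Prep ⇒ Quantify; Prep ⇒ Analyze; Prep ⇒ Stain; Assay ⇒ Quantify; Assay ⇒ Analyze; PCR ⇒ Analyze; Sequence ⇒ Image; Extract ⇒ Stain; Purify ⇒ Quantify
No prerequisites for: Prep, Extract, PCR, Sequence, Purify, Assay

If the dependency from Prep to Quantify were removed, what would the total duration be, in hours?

14

Before: longest chain PCR→Analyze = 9+5 = 14, finish 14.
Dropping Prep→Quantify doesn't change Quantify's earliest start (9); another predecessor still binds.
After: PCR→Analyze = 9+5 = 14 → 14 hours.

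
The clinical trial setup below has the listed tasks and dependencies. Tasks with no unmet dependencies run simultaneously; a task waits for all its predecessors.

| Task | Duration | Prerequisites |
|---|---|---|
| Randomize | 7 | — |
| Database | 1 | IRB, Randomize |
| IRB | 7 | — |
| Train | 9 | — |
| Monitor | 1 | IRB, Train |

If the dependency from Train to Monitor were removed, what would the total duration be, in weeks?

9

With the dependency in place, Train→Monitor = 9+1 = 10 sets the finish at 10 weeks.
Without Train→Monitor, Monitor's earliest start moves from 9 to 7.
After: Train = 9 = 9 → 9 weeks.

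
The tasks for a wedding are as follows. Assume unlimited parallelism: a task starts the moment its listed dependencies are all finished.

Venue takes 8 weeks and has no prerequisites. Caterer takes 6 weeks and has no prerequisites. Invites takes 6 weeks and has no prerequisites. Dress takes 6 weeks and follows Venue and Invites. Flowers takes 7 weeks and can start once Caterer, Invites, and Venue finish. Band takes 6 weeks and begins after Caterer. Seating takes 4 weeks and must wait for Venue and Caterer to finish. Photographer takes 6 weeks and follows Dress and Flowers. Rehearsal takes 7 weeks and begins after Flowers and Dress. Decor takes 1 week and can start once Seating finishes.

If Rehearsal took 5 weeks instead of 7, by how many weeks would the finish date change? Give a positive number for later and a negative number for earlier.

-1

The binding path is Venue→Flowers→Rehearsal = 8+7+7 = 22; finish at 22 weeks.
Rehearsal is on the critical path; changing it to 5 makes that path 20 weeks.
The binding chain switches to Venue→Flowers→Photographer = 8+7+6 = 21; finish 21 weeks.
Change in finish: 21 − 22 = -1 weeks.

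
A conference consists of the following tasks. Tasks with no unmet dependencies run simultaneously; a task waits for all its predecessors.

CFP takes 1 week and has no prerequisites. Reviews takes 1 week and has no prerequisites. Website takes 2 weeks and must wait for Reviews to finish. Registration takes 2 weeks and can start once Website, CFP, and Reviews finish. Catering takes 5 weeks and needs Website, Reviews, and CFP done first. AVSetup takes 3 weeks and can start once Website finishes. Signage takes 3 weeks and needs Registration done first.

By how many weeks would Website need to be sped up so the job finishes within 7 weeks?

1

Current finish: 8 weeks; target: 7.
Website is on every critical path, so each week cut from Website cuts the finish by one (this holds down to a finish of 7).
Need 8 − 7 = 1 week off Website → Website becomes 1 week, finish becomes 7.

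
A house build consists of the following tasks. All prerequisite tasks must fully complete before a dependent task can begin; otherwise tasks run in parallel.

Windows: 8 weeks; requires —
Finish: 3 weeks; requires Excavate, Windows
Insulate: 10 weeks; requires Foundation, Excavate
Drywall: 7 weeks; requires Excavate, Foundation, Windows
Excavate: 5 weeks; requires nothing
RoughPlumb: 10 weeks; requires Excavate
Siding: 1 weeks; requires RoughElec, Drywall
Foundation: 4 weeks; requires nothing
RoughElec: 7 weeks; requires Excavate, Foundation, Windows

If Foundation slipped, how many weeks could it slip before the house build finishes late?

Windows→RoughElec→Siding = 8+7+1 = 16 sets the makespan at 16 weeks.
Foundation finishes as early as 4 and must finish by 6.
Slack of Foundation = 2 − 0 = 2 weeks.

2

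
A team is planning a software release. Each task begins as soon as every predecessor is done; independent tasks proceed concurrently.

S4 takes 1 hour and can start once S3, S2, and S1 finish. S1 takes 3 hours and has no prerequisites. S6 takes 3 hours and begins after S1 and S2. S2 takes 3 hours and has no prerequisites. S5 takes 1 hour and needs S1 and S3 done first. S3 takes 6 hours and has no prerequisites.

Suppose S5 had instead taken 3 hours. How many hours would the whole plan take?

Critical path before the change: S3→S5 = 6+1 = 7 giving 7 hours.
Since S5 is critical, the +2 change carries straight to that chain (now 9 hours).
That remains the longest chain; total 9 hours.

9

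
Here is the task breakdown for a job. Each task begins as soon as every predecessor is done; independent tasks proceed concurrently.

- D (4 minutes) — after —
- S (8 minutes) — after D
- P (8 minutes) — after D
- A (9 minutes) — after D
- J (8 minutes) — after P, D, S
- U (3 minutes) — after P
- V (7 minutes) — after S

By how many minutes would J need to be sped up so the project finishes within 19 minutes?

Current finish: 20 minutes; target: 19.
J is on every critical path, so each minute cut from J cuts the finish by one (this holds down to a finish of 19).
Need 20 − 19 = 1 minute off J → J becomes 7 minutes, finish becomes 19.

1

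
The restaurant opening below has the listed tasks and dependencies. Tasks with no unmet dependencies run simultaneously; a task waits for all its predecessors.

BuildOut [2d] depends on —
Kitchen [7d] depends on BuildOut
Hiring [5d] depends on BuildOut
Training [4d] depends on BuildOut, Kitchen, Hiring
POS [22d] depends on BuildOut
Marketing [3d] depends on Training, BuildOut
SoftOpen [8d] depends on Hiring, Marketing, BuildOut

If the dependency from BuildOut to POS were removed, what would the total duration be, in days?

With the dependency in place, BuildOut→Kitchen→Training→Marketing→SoftOpen = 2+7+4+3+8 = 24 sets the finish at 24 days.
Without BuildOut→POS, POS's earliest start moves from 2 to 0.
After: BuildOut→Kitchen→Training→Marketing→SoftOpen = 2+7+4+3+8 = 24 → 24 days.

24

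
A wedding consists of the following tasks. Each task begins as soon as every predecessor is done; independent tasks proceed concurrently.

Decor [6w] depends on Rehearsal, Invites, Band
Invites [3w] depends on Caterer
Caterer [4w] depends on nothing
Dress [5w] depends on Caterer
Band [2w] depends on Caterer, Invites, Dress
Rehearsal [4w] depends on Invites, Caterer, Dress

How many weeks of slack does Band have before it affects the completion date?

2

Critical path: Caterer→Dress→Rehearsal→Decor = 4+5+4+6 = 19, so the finish is 19 weeks.
The longest chain containing Band totals 17 weeks.
Float = 19 − 17 = 2.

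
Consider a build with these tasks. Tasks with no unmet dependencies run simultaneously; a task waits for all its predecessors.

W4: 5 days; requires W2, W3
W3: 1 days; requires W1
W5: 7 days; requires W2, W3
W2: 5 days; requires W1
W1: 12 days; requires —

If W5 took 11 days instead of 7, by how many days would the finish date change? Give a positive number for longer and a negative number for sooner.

4

Critical path before the change: W1→W2→W5 = 12+5+7 = 24 giving 24 days.
W5 lies on that path, so at 11 days the path becomes 28 days.
That remains the longest chain; total 28 days.
Change in finish: 28 − 24 = +4 days.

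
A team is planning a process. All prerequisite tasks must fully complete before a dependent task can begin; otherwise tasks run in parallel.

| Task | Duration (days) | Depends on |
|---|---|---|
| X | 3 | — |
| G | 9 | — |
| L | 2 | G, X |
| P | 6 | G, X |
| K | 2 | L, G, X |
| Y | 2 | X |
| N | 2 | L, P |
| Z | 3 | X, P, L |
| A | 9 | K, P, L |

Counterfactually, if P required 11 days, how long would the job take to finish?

The binding path is G→P→A = 9+6+9 = 24; finish at 24 days.
Since P is critical, the +5 change carries straight to that chain (now 29 days).
That remains the longest chain; total 29 days.

29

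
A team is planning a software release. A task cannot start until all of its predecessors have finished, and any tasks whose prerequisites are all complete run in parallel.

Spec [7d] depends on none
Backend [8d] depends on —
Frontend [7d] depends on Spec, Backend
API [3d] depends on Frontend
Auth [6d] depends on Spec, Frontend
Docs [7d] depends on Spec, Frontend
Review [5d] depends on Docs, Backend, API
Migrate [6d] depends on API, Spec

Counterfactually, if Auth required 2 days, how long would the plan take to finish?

As given, the longest chain is Backend→Frontend→Docs→Review = 8+7+7+5 = 27, so the finish is 27 days.
Auth has 6 days of float (longest path through it is 21).
The critical path is still Backend→Frontend→Docs→Review; finish is now 27 days.

27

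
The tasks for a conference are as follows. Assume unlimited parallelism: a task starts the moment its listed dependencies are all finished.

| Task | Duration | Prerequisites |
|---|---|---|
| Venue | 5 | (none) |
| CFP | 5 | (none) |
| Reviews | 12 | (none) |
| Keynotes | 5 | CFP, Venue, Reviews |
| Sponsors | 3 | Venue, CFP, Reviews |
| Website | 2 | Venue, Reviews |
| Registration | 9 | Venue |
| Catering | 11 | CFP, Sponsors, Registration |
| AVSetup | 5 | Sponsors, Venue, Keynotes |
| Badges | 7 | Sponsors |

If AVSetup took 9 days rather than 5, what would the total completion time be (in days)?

26

Critical path before the change: Reviews→Sponsors→Catering = 12+3+11 = 26 giving 26 days.
AVSetup is off the critical path — its longest chain is 22 days, giving 4 of slack.
New critical path: Reviews→Keynotes→AVSetup = 12+5+9 = 26 ⇒ 26 days.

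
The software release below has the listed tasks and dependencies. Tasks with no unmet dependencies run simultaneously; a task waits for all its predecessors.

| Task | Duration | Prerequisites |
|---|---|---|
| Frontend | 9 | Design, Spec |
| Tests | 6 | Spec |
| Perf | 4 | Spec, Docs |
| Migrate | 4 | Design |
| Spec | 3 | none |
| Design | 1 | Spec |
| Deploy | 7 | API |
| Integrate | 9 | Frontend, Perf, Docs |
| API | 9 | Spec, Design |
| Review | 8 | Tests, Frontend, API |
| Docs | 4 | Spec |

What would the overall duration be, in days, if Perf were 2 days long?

Actual critical path: Spec→Design→Frontend→Integrate = 3+1+9+9 = 22 ⇒ 22 days.
Perf is off the critical path — its longest chain is 20 days, giving 2 of slack.
The critical path is still Spec→Design→Frontend→Integrate; finish is now 22 days.

22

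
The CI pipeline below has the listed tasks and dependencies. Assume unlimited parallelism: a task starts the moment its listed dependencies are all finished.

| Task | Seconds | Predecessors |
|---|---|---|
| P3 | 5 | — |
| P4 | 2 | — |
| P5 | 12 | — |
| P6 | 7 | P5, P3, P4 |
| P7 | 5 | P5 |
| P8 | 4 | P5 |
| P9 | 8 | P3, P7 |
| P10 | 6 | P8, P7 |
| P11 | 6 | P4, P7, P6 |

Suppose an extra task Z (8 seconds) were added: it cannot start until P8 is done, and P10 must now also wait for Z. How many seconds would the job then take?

30

Originally the job takes 25 seconds.
With Z inserted, P10 now waits for max(P8, P7, Z).
New critical path: P5→P8→Z→P10 = 12+4+8+6 = 30 ⇒ 30 seconds.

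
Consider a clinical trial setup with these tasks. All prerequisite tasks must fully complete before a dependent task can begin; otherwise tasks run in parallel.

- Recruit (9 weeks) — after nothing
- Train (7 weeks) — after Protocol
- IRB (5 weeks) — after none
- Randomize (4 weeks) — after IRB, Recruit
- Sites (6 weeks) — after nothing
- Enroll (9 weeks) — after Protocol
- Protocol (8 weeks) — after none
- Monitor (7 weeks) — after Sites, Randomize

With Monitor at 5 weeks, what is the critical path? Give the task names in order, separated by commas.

Recruit, Randomize, Monitor

Baseline: Recruit→Randomize→Monitor = 9+4+7 = 20 → 20 weeks.
Monitor lies on that path, so at 5 weeks the path becomes 18 weeks.
No other chain overtakes it, so the finish is 18 weeks.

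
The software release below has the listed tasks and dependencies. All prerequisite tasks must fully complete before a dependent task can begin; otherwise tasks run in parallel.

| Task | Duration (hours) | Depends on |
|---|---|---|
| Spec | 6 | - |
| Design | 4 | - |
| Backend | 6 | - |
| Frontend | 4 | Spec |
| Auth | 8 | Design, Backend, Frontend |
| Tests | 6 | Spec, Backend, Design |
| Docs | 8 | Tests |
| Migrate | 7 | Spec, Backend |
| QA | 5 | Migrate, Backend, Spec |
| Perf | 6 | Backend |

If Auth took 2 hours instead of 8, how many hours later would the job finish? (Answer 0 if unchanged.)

0

Critical path before the change: Spec→Tests→Docs = 6+6+8 = 20 giving 20 hours.
The longest path through Auth is only 18 hours, so Auth has float 2.
The critical path is still Spec→Tests→Docs; finish is now 20 hours.
Change in finish: 20 − 20 = +0 hours.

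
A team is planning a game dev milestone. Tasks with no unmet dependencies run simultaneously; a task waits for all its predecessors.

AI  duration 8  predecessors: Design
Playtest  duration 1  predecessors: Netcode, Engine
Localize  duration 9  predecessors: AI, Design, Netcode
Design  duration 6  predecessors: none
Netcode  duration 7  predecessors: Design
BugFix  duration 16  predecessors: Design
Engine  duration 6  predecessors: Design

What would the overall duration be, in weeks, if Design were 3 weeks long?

Actual critical path: Design→AI→Localize = 6+8+9 = 23 ⇒ 23 weeks.
Design is on the critical path; changing it to 3 makes that path 20 weeks.
That remains the longest chain; total 20 weeks.

20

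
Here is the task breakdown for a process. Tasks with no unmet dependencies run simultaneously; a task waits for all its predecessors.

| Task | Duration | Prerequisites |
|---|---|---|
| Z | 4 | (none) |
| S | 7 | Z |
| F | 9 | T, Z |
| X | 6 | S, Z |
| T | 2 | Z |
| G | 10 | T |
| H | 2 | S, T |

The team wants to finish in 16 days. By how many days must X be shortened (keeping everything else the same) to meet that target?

Current finish: 17 days; target: 16.
X is on every critical path, so each day cut from X cuts the finish by one (this holds down to a finish of 16).
Need 17 − 16 = 1 day off X → X becomes 5 days, finish becomes 16.

1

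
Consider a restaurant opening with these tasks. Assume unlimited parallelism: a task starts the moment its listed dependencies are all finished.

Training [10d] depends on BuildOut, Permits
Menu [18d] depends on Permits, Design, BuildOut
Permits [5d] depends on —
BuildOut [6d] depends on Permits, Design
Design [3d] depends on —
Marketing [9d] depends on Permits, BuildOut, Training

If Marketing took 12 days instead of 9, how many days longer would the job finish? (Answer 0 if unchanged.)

3

Actual critical path: Permits→BuildOut→Training→Marketing = 5+6+10+9 = 30 ⇒ 30 days.
Marketing is on the critical path; changing it to 12 makes that path 33 days.
The critical path is still Permits→BuildOut→Training→Marketing; finish is now 33 days.
Change in finish: 33 − 30 = +3 days.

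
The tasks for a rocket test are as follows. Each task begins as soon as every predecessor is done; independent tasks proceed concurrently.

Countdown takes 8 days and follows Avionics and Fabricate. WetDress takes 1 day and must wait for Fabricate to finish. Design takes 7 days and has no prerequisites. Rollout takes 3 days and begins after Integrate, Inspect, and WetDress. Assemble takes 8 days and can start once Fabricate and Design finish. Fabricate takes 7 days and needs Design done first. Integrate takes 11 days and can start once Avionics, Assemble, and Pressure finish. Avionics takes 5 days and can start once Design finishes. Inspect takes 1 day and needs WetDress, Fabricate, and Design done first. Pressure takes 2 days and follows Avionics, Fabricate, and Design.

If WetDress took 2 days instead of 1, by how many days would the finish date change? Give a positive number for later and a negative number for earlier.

As given, the longest chain is Design→Fabricate→Assemble→Integrate→Rollout = 7+7+8+11+3 = 36, so the finish is 36 days.
The longest path through WetDress is only 19 days, so WetDress has float 17.
The critical path is still Design→Fabricate→Assemble→Integrate→Rollout; finish is now 36 days.
Change in finish: 36 − 36 = +0 days.

0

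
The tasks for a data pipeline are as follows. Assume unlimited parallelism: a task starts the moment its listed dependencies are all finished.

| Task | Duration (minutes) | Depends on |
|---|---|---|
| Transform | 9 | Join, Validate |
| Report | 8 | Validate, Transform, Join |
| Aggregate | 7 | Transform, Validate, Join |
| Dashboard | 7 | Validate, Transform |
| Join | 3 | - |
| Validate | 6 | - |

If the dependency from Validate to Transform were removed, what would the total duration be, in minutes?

Original critical path: Validate→Transform→Report = 6+9+8 = 23 ⇒ 23 minutes.
Without Validate→Transform, Transform's earliest start moves from 6 to 3.
The longest chain is now Join→Transform→Report = 3+9+8 = 20, so the data pipeline takes 20 minutes.

20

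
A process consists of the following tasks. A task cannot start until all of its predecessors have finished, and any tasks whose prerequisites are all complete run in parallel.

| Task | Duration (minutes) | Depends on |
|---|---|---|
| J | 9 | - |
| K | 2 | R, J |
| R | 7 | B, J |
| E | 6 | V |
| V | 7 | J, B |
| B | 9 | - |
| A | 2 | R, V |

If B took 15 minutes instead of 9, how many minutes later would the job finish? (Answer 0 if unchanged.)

6

Critical path before the change: B→V→E = 9+7+6 = 22 giving 22 minutes.
B is on the critical path; changing it to 15 makes that path 28 minutes.
No other chain overtakes it, so the finish is 28 minutes.
Change in finish: 28 − 22 = +6 minutes.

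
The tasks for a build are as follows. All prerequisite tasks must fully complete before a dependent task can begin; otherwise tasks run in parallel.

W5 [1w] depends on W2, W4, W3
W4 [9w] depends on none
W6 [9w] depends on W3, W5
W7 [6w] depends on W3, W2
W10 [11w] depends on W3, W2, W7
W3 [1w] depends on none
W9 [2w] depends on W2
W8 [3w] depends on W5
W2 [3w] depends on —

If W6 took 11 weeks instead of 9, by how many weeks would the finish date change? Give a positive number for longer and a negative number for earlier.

As given, the longest chain is W2→W7→W10 = 3+6+11 = 20, so the finish is 20 weeks.
The longest path through W6 is only 19 weeks, so W6 has float 1.
Now W4→W5→W6 = 9+1+11 = 21 is longest, so the finish becomes 21 weeks.
Change in finish: 21 − 20 = +1 weeks.

1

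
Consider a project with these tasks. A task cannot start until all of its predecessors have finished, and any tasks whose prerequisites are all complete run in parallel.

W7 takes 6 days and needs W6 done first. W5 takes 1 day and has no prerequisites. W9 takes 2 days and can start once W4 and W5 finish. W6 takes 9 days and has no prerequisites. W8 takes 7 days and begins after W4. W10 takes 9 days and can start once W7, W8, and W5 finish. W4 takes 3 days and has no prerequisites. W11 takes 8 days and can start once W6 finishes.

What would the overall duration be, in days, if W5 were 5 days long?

24

Critical path before the change: W6→W7→W10 = 9+6+9 = 24 giving 24 days.
The longest path through W5 is only 10 days, so W5 has float 14.
That remains the longest chain; total 24 days.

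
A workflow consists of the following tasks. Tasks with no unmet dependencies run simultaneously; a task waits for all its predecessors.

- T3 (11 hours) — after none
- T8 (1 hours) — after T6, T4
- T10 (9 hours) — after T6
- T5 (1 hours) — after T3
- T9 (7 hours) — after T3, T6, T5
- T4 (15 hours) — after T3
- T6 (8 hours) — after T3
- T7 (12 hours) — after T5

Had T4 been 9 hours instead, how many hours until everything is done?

As given, the longest chain is T3→T6→T10 = 11+8+9 = 28, so the finish is 28 hours.
T4 has 1 hour of float (longest path through it is 27).
That remains the longest chain; total 28 hours.

28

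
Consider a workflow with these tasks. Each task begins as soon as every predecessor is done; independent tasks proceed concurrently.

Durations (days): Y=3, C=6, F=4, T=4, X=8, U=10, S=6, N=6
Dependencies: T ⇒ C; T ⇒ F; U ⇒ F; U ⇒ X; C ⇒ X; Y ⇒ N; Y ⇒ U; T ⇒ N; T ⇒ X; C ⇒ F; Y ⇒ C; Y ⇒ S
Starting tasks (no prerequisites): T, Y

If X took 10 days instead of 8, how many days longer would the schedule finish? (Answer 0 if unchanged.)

2

Baseline: Y→U→X = 3+10+8 = 21 → 21 days.
Since X is critical, the +2 change carries straight to that chain (now 23 days).
That remains the longest chain; total 23 days.
Change in finish: 23 − 21 = +2 days.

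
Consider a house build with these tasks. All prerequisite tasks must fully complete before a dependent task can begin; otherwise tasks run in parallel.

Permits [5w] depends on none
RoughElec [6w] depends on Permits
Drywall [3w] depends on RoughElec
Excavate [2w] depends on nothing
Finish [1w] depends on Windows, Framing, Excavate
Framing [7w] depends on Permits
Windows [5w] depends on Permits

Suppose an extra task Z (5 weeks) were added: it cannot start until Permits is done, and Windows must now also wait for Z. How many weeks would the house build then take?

16

Originally the house build takes 14 weeks.
With Z inserted, Windows now waits for max(Permits, Z).
New critical path: Permits→Z→Windows→Finish = 5+5+5+1 = 16 ⇒ 16 weeks.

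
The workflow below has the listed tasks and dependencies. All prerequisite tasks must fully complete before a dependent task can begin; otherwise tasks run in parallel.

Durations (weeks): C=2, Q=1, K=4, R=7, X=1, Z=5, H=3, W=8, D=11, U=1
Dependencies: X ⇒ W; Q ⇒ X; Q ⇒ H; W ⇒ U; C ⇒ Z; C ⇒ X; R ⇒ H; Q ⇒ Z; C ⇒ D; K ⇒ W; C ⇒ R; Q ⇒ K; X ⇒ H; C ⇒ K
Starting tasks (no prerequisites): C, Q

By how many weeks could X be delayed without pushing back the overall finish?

3

The longest chain is C→K→W→U = 2+4+8+1 = 15; overall finish 15 weeks.
The longest chain containing X totals 12 weeks.
Float = 15 − 12 = 3.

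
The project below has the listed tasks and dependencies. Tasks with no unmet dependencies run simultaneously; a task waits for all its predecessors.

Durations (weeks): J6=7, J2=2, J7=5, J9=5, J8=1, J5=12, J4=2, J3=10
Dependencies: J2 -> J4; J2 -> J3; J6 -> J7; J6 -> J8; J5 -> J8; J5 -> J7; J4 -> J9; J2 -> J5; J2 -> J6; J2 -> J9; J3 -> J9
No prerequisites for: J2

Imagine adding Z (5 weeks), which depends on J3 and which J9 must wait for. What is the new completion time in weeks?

Originally the schedule takes 19 weeks.
With Z inserted, J9 now waits for max(J3, J4, J2, Z).
New critical path: J2→J3→Z→J9 = 2+10+5+5 = 22 ⇒ 22 weeks.

22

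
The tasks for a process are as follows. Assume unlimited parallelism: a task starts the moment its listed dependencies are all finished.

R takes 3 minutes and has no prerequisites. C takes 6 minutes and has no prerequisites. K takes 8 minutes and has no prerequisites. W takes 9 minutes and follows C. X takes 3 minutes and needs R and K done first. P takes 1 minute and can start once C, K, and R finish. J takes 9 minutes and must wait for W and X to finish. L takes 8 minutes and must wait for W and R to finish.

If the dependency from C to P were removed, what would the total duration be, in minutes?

24

Before: longest chain C→W→J = 6+9+9 = 24, finish 24.
Dropping C→P doesn't change P's earliest start (8); another predecessor still binds.
The longest chain is now C→W→J = 6+9+9 = 24, so the project takes 24 minutes.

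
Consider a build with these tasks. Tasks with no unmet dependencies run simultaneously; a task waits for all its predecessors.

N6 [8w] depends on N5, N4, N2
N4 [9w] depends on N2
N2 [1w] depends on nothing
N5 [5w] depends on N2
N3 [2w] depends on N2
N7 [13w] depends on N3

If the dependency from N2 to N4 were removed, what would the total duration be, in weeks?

With the dependency in place, N2→N4→N6 = 1+9+8 = 18 sets the finish at 18 weeks.
Without N2→N4, N4's earliest start moves from 1 to 0.
After: N4→N6 = 9+8 = 17 → 17 weeks.

17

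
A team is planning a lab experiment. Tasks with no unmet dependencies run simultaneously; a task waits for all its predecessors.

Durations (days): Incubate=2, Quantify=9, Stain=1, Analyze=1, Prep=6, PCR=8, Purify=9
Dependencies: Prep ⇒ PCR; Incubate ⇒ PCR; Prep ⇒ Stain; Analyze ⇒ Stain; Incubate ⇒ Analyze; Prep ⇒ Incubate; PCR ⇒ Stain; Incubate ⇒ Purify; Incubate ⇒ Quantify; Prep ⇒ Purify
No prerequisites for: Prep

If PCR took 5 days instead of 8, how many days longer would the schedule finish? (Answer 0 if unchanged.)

Critical path before the change: Prep→Incubate→PCR→Stain = 6+2+8+1 = 17 giving 17 days.
Since PCR is critical, the -3 change carries straight to that chain (now 14 days).
New critical path: Prep→Incubate→Purify = 6+2+9 = 17 ⇒ 17 days.
Change in finish: 17 − 17 = +0 days.

0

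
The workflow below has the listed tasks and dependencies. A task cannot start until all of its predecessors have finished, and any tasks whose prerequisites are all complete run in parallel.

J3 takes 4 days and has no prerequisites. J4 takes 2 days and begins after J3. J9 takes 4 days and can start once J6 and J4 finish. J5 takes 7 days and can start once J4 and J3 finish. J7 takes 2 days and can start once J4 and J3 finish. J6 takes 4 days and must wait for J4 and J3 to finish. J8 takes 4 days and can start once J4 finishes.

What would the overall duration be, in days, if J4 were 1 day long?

Actual critical path: J3→J4→J6→J9 = 4+2+4+4 = 14 ⇒ 14 days.
J4 lies on that path, so at 1 day the path becomes 13 days.
That remains the longest chain; total 13 days.

13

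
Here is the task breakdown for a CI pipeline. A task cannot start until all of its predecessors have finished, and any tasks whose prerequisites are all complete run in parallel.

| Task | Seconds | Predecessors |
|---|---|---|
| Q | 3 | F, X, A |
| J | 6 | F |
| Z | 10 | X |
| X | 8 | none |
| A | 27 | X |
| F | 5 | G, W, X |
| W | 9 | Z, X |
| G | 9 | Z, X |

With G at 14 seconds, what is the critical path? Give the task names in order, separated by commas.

X, Z, G, F, J

Baseline: X→Z→G→F→J = 8+10+9+5+6 = 38 → 38 seconds.
G is on the critical path; changing it to 14 makes that path 43 seconds.
That remains the longest chain; total 43 seconds.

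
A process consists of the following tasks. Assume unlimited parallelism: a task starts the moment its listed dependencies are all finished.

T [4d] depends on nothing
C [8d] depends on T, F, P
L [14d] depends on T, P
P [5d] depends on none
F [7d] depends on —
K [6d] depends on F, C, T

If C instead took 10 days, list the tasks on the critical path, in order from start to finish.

Baseline: F→C→K = 7+8+6 = 21 → 21 days.
C is on the critical path; changing it to 10 makes that path 23 days.
The critical path is still F→C→K; finish is now 23 days.

F, C, K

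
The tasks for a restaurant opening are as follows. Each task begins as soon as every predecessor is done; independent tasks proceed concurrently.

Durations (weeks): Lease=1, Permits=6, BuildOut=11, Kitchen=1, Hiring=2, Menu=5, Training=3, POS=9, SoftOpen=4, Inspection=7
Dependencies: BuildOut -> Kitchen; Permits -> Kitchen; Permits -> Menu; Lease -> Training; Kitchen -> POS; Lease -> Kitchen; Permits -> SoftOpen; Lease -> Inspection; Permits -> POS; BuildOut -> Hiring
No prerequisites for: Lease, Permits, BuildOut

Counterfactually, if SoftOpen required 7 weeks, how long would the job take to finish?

21

Critical path before the change: BuildOut→Kitchen→POS = 11+1+9 = 21 giving 21 weeks.
SoftOpen has 11 weeks of float (longest path through it is 10).
The critical path is still BuildOut→Kitchen→POS; finish is now 21 weeks.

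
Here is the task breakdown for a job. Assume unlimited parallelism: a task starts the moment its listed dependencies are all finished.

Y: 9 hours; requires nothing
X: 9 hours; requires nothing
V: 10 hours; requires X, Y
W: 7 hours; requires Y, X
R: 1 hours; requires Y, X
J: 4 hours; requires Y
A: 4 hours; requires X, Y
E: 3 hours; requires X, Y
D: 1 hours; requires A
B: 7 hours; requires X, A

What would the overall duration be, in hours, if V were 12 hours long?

As given, the longest chain is Y→A→B = 9+4+7 = 20, so the finish is 20 hours.
V is off the critical path — its longest chain is 19 hours, giving 1 of slack.
The binding chain switches to Y→V = 9+12 = 21; finish 21 hours.

21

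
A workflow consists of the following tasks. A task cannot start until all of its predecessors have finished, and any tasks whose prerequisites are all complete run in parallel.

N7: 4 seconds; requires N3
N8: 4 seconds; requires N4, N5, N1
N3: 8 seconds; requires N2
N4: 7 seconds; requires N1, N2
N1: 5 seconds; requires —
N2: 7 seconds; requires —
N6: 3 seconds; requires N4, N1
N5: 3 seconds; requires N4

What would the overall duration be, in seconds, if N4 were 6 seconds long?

The binding path is N2→N4→N5→N8 = 7+7+3+4 = 21; finish at 21 seconds.
Since N4 is critical, the -1 change carries straight to that chain (now 20 seconds).
No other chain overtakes it, so the finish is 20 seconds.

20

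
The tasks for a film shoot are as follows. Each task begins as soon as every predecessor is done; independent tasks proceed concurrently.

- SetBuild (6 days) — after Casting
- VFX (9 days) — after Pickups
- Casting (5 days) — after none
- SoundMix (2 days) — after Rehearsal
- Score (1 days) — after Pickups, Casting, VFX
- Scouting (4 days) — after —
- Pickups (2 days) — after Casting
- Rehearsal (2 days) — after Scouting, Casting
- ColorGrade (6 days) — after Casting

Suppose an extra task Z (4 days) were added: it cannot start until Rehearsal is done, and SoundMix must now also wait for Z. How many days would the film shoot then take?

Originally the film shoot takes 17 days.
With Z inserted, SoundMix now waits for max(Rehearsal, Z).
New critical path: Casting→Pickups→VFX→Score = 5+2+9+1 = 17 ⇒ 17 days.

17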